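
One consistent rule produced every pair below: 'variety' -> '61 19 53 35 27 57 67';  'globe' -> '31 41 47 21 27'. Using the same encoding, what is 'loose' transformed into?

v(#22)→61 and a(#1)→19: differences scale by 2, so n = 2·pos + 17. The formula is n = 2×(alphabet index, a=1) + 17.
For loose: l=12→41, o=15→47, o=15→47, s=19→55, e=5→27.

41 47 47 55 27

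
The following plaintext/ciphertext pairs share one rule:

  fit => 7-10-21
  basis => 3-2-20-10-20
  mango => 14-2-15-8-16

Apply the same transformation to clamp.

Each letter is replaced by its alphabet position (a=1..z=26) + 1.
Applying it to clamp: c=3→4, l=12→13, a=1→2, m=13→14, p=16→17.

4-13-2-14-17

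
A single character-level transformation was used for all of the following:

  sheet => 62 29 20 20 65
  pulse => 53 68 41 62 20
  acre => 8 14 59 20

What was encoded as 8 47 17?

and

With a=1..z=26, the number is 3·pos + 5.
Undoing it on 8 47 17: 8→(8−5)÷3=1=a, 47→(47−5)÷3=14=n, 17→(17−5)÷3=4=d.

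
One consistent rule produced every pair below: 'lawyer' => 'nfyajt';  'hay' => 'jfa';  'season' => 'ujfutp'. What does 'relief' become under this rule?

tjnnjh

The rule splits by letter class: vowels +5, consonants +2.
On relief: r(cons)+2=t, e(vowel)+5=j, l(cons)+2=n, i(vowel)+5=n, e(vowel)+5=j, f(cons)+2=h.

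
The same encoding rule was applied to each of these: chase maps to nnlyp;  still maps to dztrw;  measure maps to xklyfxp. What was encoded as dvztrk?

The shifts repeat in a cycle of length 2: positions 0,1,… shift by +11, +6, then the pattern repeats.
Undoing it on dvztrk: d−11=s, v−6=p, z−11=o, t−6=n, r−11=g, k−6=e.

sponge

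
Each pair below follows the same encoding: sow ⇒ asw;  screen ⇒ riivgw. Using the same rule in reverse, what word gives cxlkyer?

The output letters match the input read backwards, each shifted +4: sow reversed is wos. Two steps: reverse the string, then apply a Caesar shift of +4.
Undoing it on cxlkyer: shift back: c−4=y, x−4=t, l−4=h, k−4=g, y−4=u, e−4=a, r−4=n → ythguan; then reverse → naughty.

naughty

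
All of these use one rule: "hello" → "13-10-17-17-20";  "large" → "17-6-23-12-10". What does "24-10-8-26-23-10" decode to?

secure

h is letter #8 and maps to 13: an offset of 5. Each letter is replaced by its alphabet position (a=1..z=26) + 5.
Reversing it on 24-10-8-26-23-10: 24→(24−5)÷1=19=s, 10→(10−5)÷1=5=e, 8→(8−5)÷1=3=c, 26→(26−5)÷1=21=u, 23→(23−5)÷1=18=r, 10→(10−5)÷1=5=e.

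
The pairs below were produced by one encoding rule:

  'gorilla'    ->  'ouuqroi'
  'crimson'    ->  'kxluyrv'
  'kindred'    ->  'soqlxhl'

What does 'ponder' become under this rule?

xuqlku

Shifts by position in gorilla: pos 0: g→o (+8), pos 1: o→u (+6), pos 2: r→u (+3), pos 3: i→q (+8), pos 4: l→r (+6), pos 5: l→o (+3) — repeating every 3. The shifts repeat in a cycle of length 3: positions 0,1,… shift by +8, +6, +3, then the pattern repeats.
For ponder: p+8=x, o+6=u, n+3=q, d+8=l, e+6=k, r+3=u.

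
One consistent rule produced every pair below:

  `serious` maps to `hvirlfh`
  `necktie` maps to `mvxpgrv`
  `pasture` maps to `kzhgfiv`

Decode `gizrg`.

Each pair mirrors across the alphabet (s↔h, e↔v, r↔i): positions sum to 25. This is the alphabet-reversal cipher (Atbash): a becomes z, b becomes y, etc.
Undoing it on gizrg: g↔t, i↔r, z↔a, r↔i, g↔t.

trait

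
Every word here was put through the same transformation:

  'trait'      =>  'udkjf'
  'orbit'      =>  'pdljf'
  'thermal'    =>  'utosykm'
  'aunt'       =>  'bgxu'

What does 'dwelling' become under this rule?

Shifts by position in trait: pos 0: t→u (+1), pos 1: r→d (+12), pos 2: a→k (+10), pos 3: i→j (+1), pos 4: t→f (+12) — repeating every 3. It's a Vigenère-style cipher with numeric key [1,12,10]: position i shifts by key[i mod 3].
For dwelling: d+1=e, w+12=i, e+10=o, l+1=m, l+12=x, i+10=s, n+1=o, g+12=s.

eiomxsos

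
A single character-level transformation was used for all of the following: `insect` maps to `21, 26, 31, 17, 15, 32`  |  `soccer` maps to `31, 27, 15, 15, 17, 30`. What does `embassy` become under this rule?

i is letter #9 and maps to 21: an offset of 12. The number is (letter's place in the alphabet, a=1) + 12.
On embassy: e=5→17, m=13→25, b=2→14, a=1→13, s=19→31, s=19→31, y=25→37.

17, 25, 14, 13, 31, 31, 37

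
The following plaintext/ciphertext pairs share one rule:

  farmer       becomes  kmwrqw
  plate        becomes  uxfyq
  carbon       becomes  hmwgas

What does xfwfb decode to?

A repeating key of period 3 is used — shifts +5, +12, +5 over and over.
Reversing it on xfwfb: x−5=s, f−12=t, w−5=r, f−5=a, b−12=p.

strap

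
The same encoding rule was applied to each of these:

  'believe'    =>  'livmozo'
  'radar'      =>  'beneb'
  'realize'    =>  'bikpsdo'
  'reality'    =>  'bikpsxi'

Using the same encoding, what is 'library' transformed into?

A repeating key of period 2 is used — shifts +10, +4 over and over.
For library: l+10=v, i+4=m, b+10=l, r+4=v, a+10=k, r+4=v, y+10=i.

vmlvkvi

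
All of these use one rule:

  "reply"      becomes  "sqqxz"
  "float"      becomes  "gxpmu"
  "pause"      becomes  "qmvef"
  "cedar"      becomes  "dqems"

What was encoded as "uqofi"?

tenth

Shifts by position in reply: pos 0: r→s (+1), pos 1: e→q (+12), pos 2: p→q (+1), pos 3: l→x (+12) — repeating every 2. The shifts repeat in a cycle of length 2: positions 0,1,… shift by +1, +12, then the pattern repeats.
Decoding uqofi: u−1=t, q−12=e, o−1=n, f−12=t, i−1=h.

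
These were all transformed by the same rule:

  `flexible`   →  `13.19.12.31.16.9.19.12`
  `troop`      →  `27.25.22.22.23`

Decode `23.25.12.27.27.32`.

pretty

f is letter #6 and maps to 13: an offset of 7. Letters become their 1-based position plus 7 (so a→8, b→9, …).
Decoding 23.25.12.27.27.32: 23→(23−7)÷1=16=p, 25→(25−7)÷1=18=r, 12→(12−7)÷1=5=e, 27→(27−7)÷1=20=t, 27→(27−7)÷1=20=t, 32→(32−7)÷1=25=y.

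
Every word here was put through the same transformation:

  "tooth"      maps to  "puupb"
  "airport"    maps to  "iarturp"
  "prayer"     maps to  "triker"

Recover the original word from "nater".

t(19)→p(15) and o(14)→u(20) fit y≡25x+8 (mod 26); the inverse of 25 mod 26 is 25. Treating letters as 0–25, the rule is x ↦ 25x + 8 (mod 26).
Undoing it on nater: n(13)→25·(13−8)≡21=v; a(0)→25·(0−8)≡8=i; t(19)→25·(19−8)≡15=p; e(4)→25·(4−8)≡4=e; r(17)→25·(17−8)≡17=r (all mod 26).

viper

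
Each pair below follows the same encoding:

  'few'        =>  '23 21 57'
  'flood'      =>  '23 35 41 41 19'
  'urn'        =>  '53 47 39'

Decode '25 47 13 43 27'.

graph

f(#6)→23 and e(#5)→21: differences scale by 2, so n = 2·pos + 11. The formula is n = 2×(alphabet index, a=1) + 11.
Undoing it on 25 47 13 43 27: 25→(25−11)÷2=7=g, 47→(47−11)÷2=18=r, 13→(13−11)÷2=1=a, 43→(43−11)÷2=16=p, 27→(27−11)÷2=8=h.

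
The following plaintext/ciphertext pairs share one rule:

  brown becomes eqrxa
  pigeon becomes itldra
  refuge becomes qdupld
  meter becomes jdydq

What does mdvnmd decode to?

decade

b(1)→e(4) and r(17)→q(16) fit y≡17x+13 (mod 26); the inverse of 17 mod 26 is 23. Each letter's alphabet position (a=0..z=25) is mapped through 17·x+13 mod 26 — an affine cipher.
Undoing it on mdvnmd: m(12)→23·(12−13)≡3=d; d(3)→23·(3−13)≡4=e; v(21)→23·(21−13)≡2=c; n(13)→23·(13−13)≡0=a; m(12)→23·(12−13)≡3=d; d(3)→23·(3−13)≡4=e (all mod 26).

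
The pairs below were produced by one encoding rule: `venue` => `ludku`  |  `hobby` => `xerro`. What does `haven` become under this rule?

xqlud

Compare letters: v→l is +16, e→u is +16, n→d is +16 — a constant shift. It's a constant shift of +16 (ROT16).
For haven: h+16=x, a+16=q, v+16=l, e+16=u, n+16=d.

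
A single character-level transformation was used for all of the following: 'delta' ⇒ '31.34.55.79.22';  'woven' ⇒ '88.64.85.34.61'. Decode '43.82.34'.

d(#4)→31 and e(#5)→34: differences scale by 3, so n = 3·pos + 19. The formula is n = 3×(alphabet index, a=1) + 19.
Decoding 43.82.34: 43→(43−19)÷3=8=h, 82→(82−19)÷3=21=u, 34→(34−19)÷3=5=e.

hue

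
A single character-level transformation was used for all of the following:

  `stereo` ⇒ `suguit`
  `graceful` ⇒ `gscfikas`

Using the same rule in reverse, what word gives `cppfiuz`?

Each letter shifts forward by its position index (0, 1, 2, …) — the shift grows by one for each successive letter.
Reversing it on cppfiuz: c−0=c, p−1=o, p−2=n, f−3=c, i−4=e, u−5=p, z−6=t.

concept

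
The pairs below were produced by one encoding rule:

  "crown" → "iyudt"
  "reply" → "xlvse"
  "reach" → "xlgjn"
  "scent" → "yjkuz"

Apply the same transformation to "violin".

bpusou

Shifts by position in crown: pos 0: c→i (+6), pos 1: r→y (+7), pos 2: o→u (+6), pos 3: w→d (+7) — repeating every 2. The shifts repeat in a cycle of length 2: positions 0,1,… shift by +6, +7, then the pattern repeats.
Applying it to violin: v+6=b, i+7=p, o+6=u, l+7=s, i+6=o, n+7=u.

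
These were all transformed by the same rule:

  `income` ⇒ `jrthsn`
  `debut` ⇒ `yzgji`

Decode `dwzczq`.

luxury

The output letters match the input read backwards, each shifted +5: income reversed is emocni. Read the word backwards and shift each letter +5.
Decoding dwzczq: shift back: d−5=y, w−5=r, z−5=u, c−5=x, z−5=u, q−5=l → yruxul; then reverse → luxury.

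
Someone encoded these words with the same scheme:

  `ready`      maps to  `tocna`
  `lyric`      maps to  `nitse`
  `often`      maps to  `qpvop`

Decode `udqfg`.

It's a Vigenère-style cipher with numeric key [2,10]: position i shifts by key[i mod 2].
Undoing it on udqfg: u−2=s, d−10=t, q−2=o, f−10=v, g−2=e.

stove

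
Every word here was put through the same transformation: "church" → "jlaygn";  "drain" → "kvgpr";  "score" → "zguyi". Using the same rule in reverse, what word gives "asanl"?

Shifts by position in church: pos 0: c→j (+7), pos 1: h→l (+4), pos 2: u→a (+6), pos 3: r→y (+7), pos 4: c→g (+4), pos 5: h→n (+6) — repeating every 3. It's a Vigenère-style cipher with numeric key [7,4,6]: position i shifts by key[i mod 3].
Undoing it on asanl: a−7=t, s−4=o, a−6=u, n−7=g, l−4=h.

tough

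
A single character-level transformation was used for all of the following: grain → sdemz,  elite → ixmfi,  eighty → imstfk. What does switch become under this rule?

The shift depends on letter class: consonant g→s is +12, but vowel a→e is +4. Two shifts are in play — +4 for a/e/i/o/u, +12 for every other letter.
On switch: s(cons)+12=e, w(cons)+12=i, i(vowel)+4=m, t(cons)+12=f, c(cons)+12=o, h(cons)+12=t.

eimfot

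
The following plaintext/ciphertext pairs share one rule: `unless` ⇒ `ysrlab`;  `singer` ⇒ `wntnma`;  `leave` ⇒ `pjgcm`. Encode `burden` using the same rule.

In unless: u→y is +4, n→s is +5, l→r is +6, e→l is +7 — the shift increases by 1 each position. The shift increases by 1 at each position, starting from +4: 4, 5, 6, ….
Applying it to burden: b+4=f, u+5=z, r+6=x, d+7=k, e+8=m, n+9=w.

fzxkmw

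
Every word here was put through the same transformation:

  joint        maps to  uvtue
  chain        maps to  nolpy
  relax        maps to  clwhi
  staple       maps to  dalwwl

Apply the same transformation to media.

xlopl

Shifts by position in joint: pos 0: j→u (+11), pos 1: o→v (+7), pos 2: i→t (+11), pos 3: n→u (+7) — repeating every 2. The shifts repeat in a cycle of length 2: positions 0,1,… shift by +11, +7, then the pattern repeats.
On media: m+11=x, e+7=l, d+11=o, i+7=p, a+11=l.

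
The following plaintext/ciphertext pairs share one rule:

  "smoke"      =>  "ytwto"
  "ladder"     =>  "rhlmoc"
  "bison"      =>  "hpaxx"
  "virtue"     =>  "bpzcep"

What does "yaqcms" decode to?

In smoke: s→y is +6, m→t is +7, o→w is +8, k→t is +9 — the shift increases by 1 each position. Letter i (0-indexed) is shifted by i+6, so successive shifts are 6, 7, 8, ….
Decoding yaqcms: y−6=s, a−7=t, q−8=i, c−9=t, m−10=c, s−11=h.

stitch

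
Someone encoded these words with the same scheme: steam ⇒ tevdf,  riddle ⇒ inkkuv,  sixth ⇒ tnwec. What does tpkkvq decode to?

s(18)→t(19) and t(19)→e(4) fit y≡11x+3 (mod 26); the inverse of 11 mod 26 is 19. This is an affine cipher: with a=0,…,z=25, each position x becomes (11x+3) mod 26.
Undoing it on tpkkvq: t(19)→19·(19−3)≡18=s; p(15)→19·(15−3)≡20=u; k(10)→19·(10−3)≡3=d; k(10)→19·(10−3)≡3=d; v(21)→19·(21−3)≡4=e; q(16)→19·(16−3)≡13=n (all mod 26).

sudden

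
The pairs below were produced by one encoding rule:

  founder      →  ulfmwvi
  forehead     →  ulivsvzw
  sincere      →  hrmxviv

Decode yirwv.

Each pair mirrors across the alphabet (f↔u, o↔l, u↔f): positions sum to 25. Letters are reflected about the middle of the alphabet (position → 25−position): Atbash.
Undoing it on yirwv: y↔b, i↔r, r↔i, w↔d, v↔e.

bride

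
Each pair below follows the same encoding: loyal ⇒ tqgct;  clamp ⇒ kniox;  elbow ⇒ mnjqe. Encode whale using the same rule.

Shifts by position in loyal: pos 0: l→t (+8), pos 1: o→q (+2), pos 2: y→g (+8), pos 3: a→c (+2) — repeating every 2. The shifts repeat in a cycle of length 2: positions 0,1,… shift by +8, +2, then the pattern repeats.
For whale: w+8=e, h+2=j, a+8=i, l+2=n, e+8=m.

ejinm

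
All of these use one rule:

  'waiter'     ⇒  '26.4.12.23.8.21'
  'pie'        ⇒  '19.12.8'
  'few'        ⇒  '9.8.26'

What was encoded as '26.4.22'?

was

Each letter is replaced by its alphabet position (a=1..z=26) + 3.
Undoing it on 26.4.22: 26→(26−3)÷1=23=w, 4→(4−3)÷1=1=a, 22→(22−3)÷1=19=s.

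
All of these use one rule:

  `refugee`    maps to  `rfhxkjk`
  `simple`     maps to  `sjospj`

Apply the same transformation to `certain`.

The shift increases by 1 at each position, starting from +0: 0, 1, 2, ….
On certain: c+0=c, e+1=f, r+2=t, t+3=w, a+4=e, i+5=n, n+6=t.

cftwent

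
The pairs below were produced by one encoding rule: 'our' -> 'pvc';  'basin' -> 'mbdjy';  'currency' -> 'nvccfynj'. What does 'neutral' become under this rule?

yfvecbw

The shift depends on letter class: consonant r→c is +11, but vowel o→p is +1. Two shifts are in play — +1 for a/e/i/o/u, +11 for every other letter.
On neutral: n(cons)+11=y, e(vowel)+1=f, u(vowel)+1=v, t(cons)+11=e, r(cons)+11=c, a(vowel)+1=b, l(cons)+11=w.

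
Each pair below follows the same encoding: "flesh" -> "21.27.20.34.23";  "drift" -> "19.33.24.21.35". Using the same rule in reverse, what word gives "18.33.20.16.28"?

cream

f is letter #6 and maps to 21: an offset of 15. The number is (letter's place in the alphabet, a=1) + 15.
Decoding 18.33.20.16.28: 18→(18−15)÷1=3=c, 33→(33−15)÷1=18=r, 20→(20−15)÷1=5=e, 16→(16−15)÷1=1=a, 28→(28−15)÷1=13=m.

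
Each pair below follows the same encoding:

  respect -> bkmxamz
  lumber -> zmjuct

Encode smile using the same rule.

The output letters match the input read backwards, each shifted +8: respect reversed is tcepser. The word is reversed, then every letter is shifted forward by 8.
For smile: reverse → elims; then shift: e+8=m, l+8=t, i+8=q, m+8=u, s+8=a.

mtqua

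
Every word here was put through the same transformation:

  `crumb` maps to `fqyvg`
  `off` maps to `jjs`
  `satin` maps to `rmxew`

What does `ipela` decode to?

whale

The output letters match the input read backwards, each shifted +4: crumb reversed is bmurc. The word is reversed, then every letter is shifted forward by 4.
Decoding ipela: shift back: i−4=e, p−4=l, e−4=a, l−4=h, a−4=w → elahw; then reverse → whale.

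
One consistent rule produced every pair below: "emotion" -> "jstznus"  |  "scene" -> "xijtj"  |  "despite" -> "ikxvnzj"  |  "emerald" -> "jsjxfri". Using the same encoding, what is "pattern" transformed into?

ugyzjxs

Shifts by position in emotion: pos 0: e→j (+5), pos 1: m→s (+6), pos 2: o→t (+5), pos 3: t→z (+6) — repeating every 2. A repeating key of period 2 is used — shifts +5, +6 over and over.
On pattern: p+5=u, a+6=g, t+5=y, t+6=z, e+5=j, r+6=x, n+5=s.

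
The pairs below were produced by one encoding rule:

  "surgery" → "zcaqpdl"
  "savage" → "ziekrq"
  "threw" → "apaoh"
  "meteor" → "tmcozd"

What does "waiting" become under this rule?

dirdtzt

In surgery: s→z is +7, u→c is +8, r→a is +9, g→q is +10 — the shift increases by 1 each position. Letter i (0-indexed) is shifted by i+7, so successive shifts are 7, 8, 9, ….
For waiting: w+7=d, a+8=i, i+9=r, t+10=d, i+11=t, n+12=z, g+13=t.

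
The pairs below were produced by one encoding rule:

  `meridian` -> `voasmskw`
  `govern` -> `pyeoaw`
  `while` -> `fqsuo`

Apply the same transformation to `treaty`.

Vowels shift forward by 10 and consonants shift forward by 9.
For treaty: t(cons)+9=c, r(cons)+9=a, e(vowel)+10=o, a(vowel)+10=k, t(cons)+9=c, y(cons)+9=h.

caokch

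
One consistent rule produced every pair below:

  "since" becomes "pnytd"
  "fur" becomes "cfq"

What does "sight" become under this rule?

Two steps: reverse the string, then apply a Caesar shift of +11.
Applying it to sight: reverse → thgis; then shift: t+11=e, h+11=s, g+11=r, i+11=t, s+11=d.

esrtd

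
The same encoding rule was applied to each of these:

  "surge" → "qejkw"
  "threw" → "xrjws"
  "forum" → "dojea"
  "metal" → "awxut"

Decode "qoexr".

south

s(18)→q(16) and u(20)→e(4) fit y≡7x+20 (mod 26); the inverse of 7 mod 26 is 15. Treating letters as 0–25, the rule is x ↦ 7x + 20 (mod 26).
Decoding qoexr: q(16)→15·(16−20)≡18=s; o(14)→15·(14−20)≡14=o; e(4)→15·(4−20)≡20=u; x(23)→15·(23−20)≡19=t; r(17)→15·(17−20)≡7=h (all mod 26).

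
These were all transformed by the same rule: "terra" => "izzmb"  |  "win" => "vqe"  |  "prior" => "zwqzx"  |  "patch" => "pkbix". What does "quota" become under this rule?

The output letters match the input read backwards, each shifted +8: terra reversed is arret. Read the word backwards and shift each letter +8.
For quota: reverse → atouq; then shift: a+8=i, t+8=b, o+8=w, u+8=c, q+8=y.

ibwcy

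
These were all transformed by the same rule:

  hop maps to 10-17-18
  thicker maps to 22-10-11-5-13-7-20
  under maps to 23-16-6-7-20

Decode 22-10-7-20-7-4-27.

thereby

h is letter #8 and maps to 10: an offset of 2. The number is (letter's place in the alphabet, a=1) + 2.
Undoing it on 22-10-7-20-7-4-27: 22→(22−2)÷1=20=t, 10→(10−2)÷1=8=h, 7→(7−2)÷1=5=e, 20→(20−2)÷1=18=r, 7→(7−2)÷1=5=e, 4→(4−2)÷1=2=b, 27→(27−2)÷1=25=y.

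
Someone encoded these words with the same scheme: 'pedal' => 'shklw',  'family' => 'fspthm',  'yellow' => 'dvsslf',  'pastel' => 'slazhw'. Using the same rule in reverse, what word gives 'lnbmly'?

refuge

The output letters match the input read backwards, each shifted +7: pedal reversed is ladep. Read the word backwards and shift each letter +7.
Reversing it on lnbmly: shift back: l−7=e, n−7=g, b−7=u, m−7=f, l−7=e, y−7=r → egufer; then reverse → refuge.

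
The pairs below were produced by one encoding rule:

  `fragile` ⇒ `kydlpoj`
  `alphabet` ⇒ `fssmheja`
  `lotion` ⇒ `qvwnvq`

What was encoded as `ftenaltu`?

Shifts by position in fragile: pos 0: f→k (+5), pos 1: r→y (+7), pos 2: a→d (+3), pos 3: g→l (+5), pos 4: i→p (+7), pos 5: l→o (+3) — repeating every 3. The shifts repeat in a cycle of length 3: positions 0,1,… shift by +5, +7, +3, then the pattern repeats.
Undoing it on ftenaltu: f−5=a, t−7=m, e−3=b, n−5=i, a−7=t, l−3=i, t−5=o, u−7=n.

ambition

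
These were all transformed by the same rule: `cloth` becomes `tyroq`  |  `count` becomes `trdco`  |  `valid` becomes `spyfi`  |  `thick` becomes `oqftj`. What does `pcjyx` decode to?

This is an affine cipher: with a=0,…,z=25, each position x becomes (15x+15) mod 26.
Undoing it on pcjyx: p(15)→7·(15−15)≡0=a; c(2)→7·(2−15)≡13=n; j(9)→7·(9−15)≡10=k; y(24)→7·(24−15)≡11=l; x(23)→7·(23−15)≡4=e (all mod 26).

ankle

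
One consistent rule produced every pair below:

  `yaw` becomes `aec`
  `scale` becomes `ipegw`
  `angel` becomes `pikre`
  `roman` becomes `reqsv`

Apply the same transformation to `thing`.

krmlx

Read the word backwards and shift each letter +4.
On thing: reverse → gniht; then shift: g+4=k, n+4=r, i+4=m, h+4=l, t+4=x.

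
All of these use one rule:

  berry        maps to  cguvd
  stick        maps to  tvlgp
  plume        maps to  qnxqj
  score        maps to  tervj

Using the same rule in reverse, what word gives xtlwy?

wrist

In berry: b→c is +1, e→g is +2, r→u is +3, r→v is +4 — the shift increases by 1 each position. Each letter shifts forward by (position + 1), i.e. 1, 2, 3, … — the shift grows by one for each successive letter.
Reversing it on xtlwy: x−1=w, t−2=r, l−3=i, w−4=s, y−5=t.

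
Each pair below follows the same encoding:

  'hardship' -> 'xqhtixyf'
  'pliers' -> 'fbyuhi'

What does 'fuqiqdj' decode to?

peasant

Compare letters: h→x is +16, a→q is +16, r→h is +16 — a constant shift. Each letter is shifted forward by 16 in the alphabet (a Caesar shift of +16).
Undoing it on fuqiqdj: f−16=p, u−16=e, q−16=a, i−16=s, q−16=a, d−16=n, j−16=t.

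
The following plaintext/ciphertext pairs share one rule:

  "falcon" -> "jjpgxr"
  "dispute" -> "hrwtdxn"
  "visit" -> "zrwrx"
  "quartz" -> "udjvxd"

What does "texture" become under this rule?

xnbxdvn

The shift depends on letter class: consonant f→j is +4, but vowel a→j is +9. Two shifts are in play — +9 for a/e/i/o/u, +4 for every other letter.
On texture: t(cons)+4=x, e(vowel)+9=n, x(cons)+4=b, t(cons)+4=x, u(vowel)+9=d, r(cons)+4=v, e(vowel)+9=n.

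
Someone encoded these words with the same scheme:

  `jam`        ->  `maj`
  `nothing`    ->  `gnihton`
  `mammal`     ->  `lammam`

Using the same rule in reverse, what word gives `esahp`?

The output letters match the input read backwards: jam reversed is maj. The word is simply reversed.
Undoing it on esahp: then reverse → phase.

phase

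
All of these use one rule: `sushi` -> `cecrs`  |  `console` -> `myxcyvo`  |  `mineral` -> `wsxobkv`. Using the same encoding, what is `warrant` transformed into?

Compare letters: s→c is +10, u→e is +10, s→c is +10 — a constant shift. Every letter moves 10 places later in the alphabet, wrapping around z→a.
On warrant: w+10=g, a+10=k, r+10=b, r+10=b, a+10=k, n+10=x, t+10=d.

gkbbkxd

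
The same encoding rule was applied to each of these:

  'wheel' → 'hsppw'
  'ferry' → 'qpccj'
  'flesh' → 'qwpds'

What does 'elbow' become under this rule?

pwmzh

Compare letters: w→h is +11, h→s is +11, e→p is +11 — a constant shift. Each letter is shifted forward by 11 in the alphabet (a Caesar shift of +11).
For elbow: e+11=p, l+11=w, b+11=m, o+11=z, w+11=h.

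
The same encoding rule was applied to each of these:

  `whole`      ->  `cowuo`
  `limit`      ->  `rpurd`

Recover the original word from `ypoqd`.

In whole: w→c is +6, h→o is +7, o→w is +8, l→u is +9 — the shift increases by 1 each position. Each letter shifts forward by (position + 6), i.e. 6, 7, 8, … — the shift grows by one for each successive letter.
Undoing it on ypoqd: y−6=s, p−7=i, o−8=g, q−9=h, d−10=t.

sight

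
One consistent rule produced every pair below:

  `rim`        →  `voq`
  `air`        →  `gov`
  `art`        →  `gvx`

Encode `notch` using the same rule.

ruxgl

The shift depends on letter class: consonant r→v is +4, but vowel i→o is +6. Two shifts are in play — +6 for a/e/i/o/u, +4 for every other letter.
Applying it to notch: n(cons)+4=r, o(vowel)+6=u, t(cons)+4=x, c(cons)+4=g, h(cons)+4=l.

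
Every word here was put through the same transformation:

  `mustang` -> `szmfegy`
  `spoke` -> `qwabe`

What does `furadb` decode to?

profit

The output letters match the input read backwards, each shifted +12: mustang reversed is gnatsum. Two steps: reverse the string, then apply a Caesar shift of +12.
Undoing it on furadb: shift back: f−12=t, u−12=i, r−12=f, a−12=o, d−12=r, b−12=p → tiforp; then reverse → profit.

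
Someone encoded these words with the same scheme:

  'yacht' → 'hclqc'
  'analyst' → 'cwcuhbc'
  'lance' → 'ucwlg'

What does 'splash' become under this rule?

The shift depends on letter class: consonant y→h is +9, but vowel a→c is +2. The rule splits by letter class: vowels +2, consonants +9.
Applying it to splash: s(cons)+9=b, p(cons)+9=y, l(cons)+9=u, a(vowel)+2=c, s(cons)+9=b, h(cons)+9=q.

byucbq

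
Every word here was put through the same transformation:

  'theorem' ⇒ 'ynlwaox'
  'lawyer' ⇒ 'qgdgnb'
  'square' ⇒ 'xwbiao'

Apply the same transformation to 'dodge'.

iukon

In theorem: t→y is +5, h→n is +6, e→l is +7, o→w is +8 — the shift increases by 1 each position. Each letter shifts forward by (position + 5), i.e. 5, 6, 7, … — the shift grows by one for each successive letter.
For dodge: d+5=i, o+6=u, d+7=k, g+8=o, e+9=n.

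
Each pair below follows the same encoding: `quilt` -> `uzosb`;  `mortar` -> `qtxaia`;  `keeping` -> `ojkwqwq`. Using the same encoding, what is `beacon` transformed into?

The shift increases by 1 at each position, starting from +4: 4, 5, 6, ….
For beacon: b+4=f, e+5=j, a+6=g, c+7=j, o+8=w, n+9=w.

fjgjww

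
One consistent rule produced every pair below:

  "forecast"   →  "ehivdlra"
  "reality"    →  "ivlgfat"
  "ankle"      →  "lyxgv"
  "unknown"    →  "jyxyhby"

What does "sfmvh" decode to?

video

Each letter's alphabet position (a=0..z=25) is mapped through 9·x+11 mod 26 — an affine cipher.
Decoding sfmvh: s(18)→3·(18−11)≡21=v; f(5)→3·(5−11)≡8=i; m(12)→3·(12−11)≡3=d; v(21)→3·(21−11)≡4=e; h(7)→3·(7−11)≡14=o (all mod 26).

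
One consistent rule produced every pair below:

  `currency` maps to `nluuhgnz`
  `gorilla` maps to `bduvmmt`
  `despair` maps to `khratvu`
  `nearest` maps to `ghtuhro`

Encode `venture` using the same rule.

ihgoluh

c(2)→n(13) and u(20)→l(11) fit y≡23x+19 (mod 26); the inverse of 23 mod 26 is 17. This is an affine cipher: with a=0,…,z=25, each position x becomes (23x+19) mod 26.
For venture: v(21)→23·21+19≡8=i; e(4)→23·4+19≡7=h; n(13)→23·13+19≡6=g; t(19)→23·19+19≡14=o; u(20)→23·20+19≡11=l; r(17)→23·17+19≡20=u; e(4)→23·4+19≡7=h (all mod 26).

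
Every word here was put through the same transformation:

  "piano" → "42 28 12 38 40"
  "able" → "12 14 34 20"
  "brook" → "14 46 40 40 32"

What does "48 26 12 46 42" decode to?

p(#16)→42 and i(#9)→28: differences scale by 2, so n = 2·pos + 10. Each letter becomes 2×(its alphabet position, a=1..z=26) + 10.
Decoding 48 26 12 46 42: 48→(48−10)÷2=19=s, 26→(26−10)÷2=8=h, 12→(12−10)÷2=1=a, 46→(46−10)÷2=18=r, 42→(42−10)÷2=16=p.

sharp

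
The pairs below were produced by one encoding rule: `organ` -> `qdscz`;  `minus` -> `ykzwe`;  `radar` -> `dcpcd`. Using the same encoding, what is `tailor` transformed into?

fckxqd

The shift depends on letter class: consonant r→d is +12, but vowel o→q is +2. Two shifts are in play — +2 for a/e/i/o/u, +12 for every other letter.
On tailor: t(cons)+12=f, a(vowel)+2=c, i(vowel)+2=k, l(cons)+12=x, o(vowel)+2=q, r(cons)+12=d.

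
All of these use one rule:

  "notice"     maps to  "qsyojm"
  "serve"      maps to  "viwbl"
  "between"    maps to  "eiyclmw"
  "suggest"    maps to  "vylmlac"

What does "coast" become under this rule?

Each letter shifts forward by (position + 3), i.e. 3, 4, 5, … — the shift grows by one for each successive letter.
For coast: c+3=f, o+4=s, a+5=f, s+6=y, t+7=a.

fsfya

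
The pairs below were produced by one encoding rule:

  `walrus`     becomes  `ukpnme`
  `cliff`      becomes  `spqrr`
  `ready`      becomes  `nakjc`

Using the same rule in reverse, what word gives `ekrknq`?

w(22)→u(20) and a(0)→k(10) fit y≡17x+10 (mod 26); the inverse of 17 mod 26 is 23. This is an affine cipher: with a=0,…,z=25, each position x becomes (17x+10) mod 26.
Undoing it on ekrknq: e(4)→23·(4−10)≡18=s; k(10)→23·(10−10)≡0=a; r(17)→23·(17−10)≡5=f; k(10)→23·(10−10)≡0=a; n(13)→23·(13−10)≡17=r; q(16)→23·(16−10)≡8=i (all mod 26).

safari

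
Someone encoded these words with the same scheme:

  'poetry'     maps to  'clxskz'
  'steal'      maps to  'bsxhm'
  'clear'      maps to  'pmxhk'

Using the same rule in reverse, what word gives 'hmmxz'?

alley

p(15)→c(2) and o(14)→l(11) fit y≡17x+7 (mod 26); the inverse of 17 mod 26 is 23. Each letter's alphabet position (a=0..z=25) is mapped through 17·x+7 mod 26 — an affine cipher.
Undoing it on hmmxz: h(7)→23·(7−7)≡0=a; m(12)→23·(12−7)≡11=l; m(12)→23·(12−7)≡11=l; x(23)→23·(23−7)≡4=e; z(25)→23·(25−7)≡24=y (all mod 26).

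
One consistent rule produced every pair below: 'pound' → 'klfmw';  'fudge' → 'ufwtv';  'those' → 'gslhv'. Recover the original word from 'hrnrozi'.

Each pair mirrors across the alphabet (p↔k, o↔l, u↔f): positions sum to 25. Letters are reflected about the middle of the alphabet (position → 25−position): Atbash.
Reversing it on hrnrozi: h↔s, r↔i, n↔m, r↔i, o↔l, z↔a, i↔r.

similar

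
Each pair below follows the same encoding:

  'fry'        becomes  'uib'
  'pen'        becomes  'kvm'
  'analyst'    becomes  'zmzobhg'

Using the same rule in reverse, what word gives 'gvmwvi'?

tender

Each letter is replaced by its mirror in the alphabet: a↔z, b↔y, c↔x, and so on (the Atbash cipher).
Undoing it on gvmwvi: g↔t, v↔e, m↔n, w↔d, v↔e, i↔r.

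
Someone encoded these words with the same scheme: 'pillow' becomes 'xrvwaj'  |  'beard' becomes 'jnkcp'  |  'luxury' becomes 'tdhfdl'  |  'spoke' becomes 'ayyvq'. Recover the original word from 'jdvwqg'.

bullet

In pillow: p→x is +8, i→r is +9, l→v is +10, l→w is +11 — the shift increases by 1 each position. Each letter shifts forward by (position + 8), i.e. 8, 9, 10, … — the shift grows by one for each successive letter.
Undoing it on jdvwqg: j−8=b, d−9=u, v−10=l, w−11=l, q−12=e, g−13=t.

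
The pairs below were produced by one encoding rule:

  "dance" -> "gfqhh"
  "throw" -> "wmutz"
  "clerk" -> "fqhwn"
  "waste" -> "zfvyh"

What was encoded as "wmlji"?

thief

Shifts by position in dance: pos 0: d→g (+3), pos 1: a→f (+5), pos 2: n→q (+3), pos 3: c→h (+5) — repeating every 2. It's a Vigenère-style cipher with numeric key [3,5]: position i shifts by key[i mod 2].
Reversing it on wmlji: w−3=t, m−5=h, l−3=i, j−5=e, i−3=f.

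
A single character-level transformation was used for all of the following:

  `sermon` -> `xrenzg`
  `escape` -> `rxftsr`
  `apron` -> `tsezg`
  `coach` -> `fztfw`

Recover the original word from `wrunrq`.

s(18)→x(23) and e(4)→r(17) fit y≡19x+19 (mod 26); the inverse of 19 mod 26 is 11. Treating letters as 0–25, the rule is x ↦ 19x + 19 (mod 26).
Undoing it on wrunrq: w(22)→11·(22−19)≡7=h; r(17)→11·(17−19)≡4=e; u(20)→11·(20−19)≡11=l; n(13)→11·(13−19)≡12=m; r(17)→11·(17−19)≡4=e; q(16)→11·(16−19)≡19=t (all mod 26).

helmet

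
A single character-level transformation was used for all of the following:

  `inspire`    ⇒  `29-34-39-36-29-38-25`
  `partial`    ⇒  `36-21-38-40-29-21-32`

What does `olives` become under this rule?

i is letter #9 and maps to 29: an offset of 20. The number is (letter's place in the alphabet, a=1) + 20.
For olives: o=15→35, l=12→32, i=9→29, v=22→42, e=5→25, s=19→39.

35-32-29-42-25-39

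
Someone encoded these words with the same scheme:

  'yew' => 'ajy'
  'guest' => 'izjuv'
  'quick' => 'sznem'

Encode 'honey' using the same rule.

Vowels shift forward by 5 and consonants shift forward by 2.
Applying it to honey: h(cons)+2=j, o(vowel)+5=t, n(cons)+2=p, e(vowel)+5=j, y(cons)+2=a.

jtpja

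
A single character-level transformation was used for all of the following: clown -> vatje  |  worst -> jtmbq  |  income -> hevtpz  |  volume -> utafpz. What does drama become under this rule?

kmrpr

c(2)→v(21) and l(11)→a(0) fit y≡15x+17 (mod 26); the inverse of 15 mod 26 is 7. Each letter's alphabet position (a=0..z=25) is mapped through 15·x+17 mod 26 — an affine cipher.
For drama: d(3)→15·3+17≡10=k; r(17)→15·17+17≡12=m; a(0)→15·0+17≡17=r; m(12)→15·12+17≡15=p; a(0)→15·0+17≡17=r (all mod 26).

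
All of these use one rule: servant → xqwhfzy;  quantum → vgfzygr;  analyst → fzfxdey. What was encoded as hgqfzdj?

Shifts by position in servant: pos 0: s→x (+5), pos 1: e→q (+12), pos 2: r→w (+5), pos 3: v→h (+12) — repeating every 2. The shifts repeat in a cycle of length 2: positions 0,1,… shift by +5, +12, then the pattern repeats.
Reversing it on hgqfzdj: h−5=c, g−12=u, q−5=l, f−12=t, z−5=u, d−12=r, j−5=e.

culture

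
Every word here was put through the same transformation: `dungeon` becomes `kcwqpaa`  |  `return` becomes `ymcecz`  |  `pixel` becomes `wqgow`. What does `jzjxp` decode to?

crane

Each letter shifts forward by (position + 7), i.e. 7, 8, 9, … — the shift grows by one for each successive letter.
Decoding jzjxp: j−7=c, z−8=r, j−9=a, x−10=n, p−11=e.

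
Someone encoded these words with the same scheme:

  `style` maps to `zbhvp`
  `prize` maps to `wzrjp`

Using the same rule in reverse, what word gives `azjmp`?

Letter i (0-indexed) is shifted by i+7, so successive shifts are 7, 8, 9, ….
Reversing it on azjmp: a−7=t, z−8=r, j−9=a, m−10=c, p−11=e.

trace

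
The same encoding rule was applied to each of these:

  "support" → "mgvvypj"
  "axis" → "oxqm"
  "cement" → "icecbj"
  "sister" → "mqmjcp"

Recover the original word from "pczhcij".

This is an affine cipher: with a=0,…,z=25, each position x becomes (23x+14) mod 26.
Decoding pczhcij: p(15)→17·(15−14)≡17=r; c(2)→17·(2−14)≡4=e; z(25)→17·(25−14)≡5=f; h(7)→17·(7−14)≡11=l; c(2)→17·(2−14)≡4=e; i(8)→17·(8−14)≡2=c; j(9)→17·(9−14)≡19=t (all mod 26).

reflect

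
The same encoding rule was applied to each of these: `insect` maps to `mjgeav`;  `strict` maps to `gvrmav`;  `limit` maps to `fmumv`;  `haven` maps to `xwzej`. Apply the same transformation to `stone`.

Treating letters as 0–25, the rule is x ↦ 15x + 22 (mod 26).
For stone: s(18)→15·18+22≡6=g; t(19)→15·19+22≡21=v; o(14)→15·14+22≡24=y; n(13)→15·13+22≡9=j; e(4)→15·4+22≡4=e (all mod 26).

gvyje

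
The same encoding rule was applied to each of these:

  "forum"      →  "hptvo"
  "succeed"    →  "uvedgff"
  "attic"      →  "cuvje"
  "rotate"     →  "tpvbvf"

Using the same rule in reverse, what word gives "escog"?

It's a Vigenère-style cipher with numeric key [2,1]: position i shifts by key[i mod 2].
Reversing it on escog: e−2=c, s−1=r, c−2=a, o−1=n, g−2=e.

crane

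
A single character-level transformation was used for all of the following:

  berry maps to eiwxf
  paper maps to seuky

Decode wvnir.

The shift increases by 1 at each position, starting from +3: 3, 4, 5, ….
Reversing it on wvnir: w−3=t, v−4=r, n−5=i, i−6=c, r−7=k.

trick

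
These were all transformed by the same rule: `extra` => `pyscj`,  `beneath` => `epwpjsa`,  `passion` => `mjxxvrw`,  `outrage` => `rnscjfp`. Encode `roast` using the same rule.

Treating letters as 0–25, the rule is x ↦ 21x + 9 (mod 26).
Applying it to roast: r(17)→21·17+9≡2=c; o(14)→21·14+9≡17=r; a(0)→21·0+9≡9=j; s(18)→21·18+9≡23=x; t(19)→21·19+9≡18=s (all mod 26).

crjxs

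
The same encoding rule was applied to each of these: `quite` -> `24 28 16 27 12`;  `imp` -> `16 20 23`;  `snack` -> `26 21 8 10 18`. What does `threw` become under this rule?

q is letter #17 and maps to 24: an offset of 7. Each letter is replaced by its alphabet position (a=1..z=26) + 7.
Applying it to threw: t=20→27, h=8→15, r=18→25, e=5→12, w=23→30.

27 15 25 12 30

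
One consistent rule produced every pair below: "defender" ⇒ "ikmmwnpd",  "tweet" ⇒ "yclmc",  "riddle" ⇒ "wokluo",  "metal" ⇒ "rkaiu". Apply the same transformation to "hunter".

maubnb

In defender: d→i is +5, e→k is +6, f→m is +7, e→m is +8 — the shift increases by 1 each position. Each letter shifts forward by (position + 5), i.e. 5, 6, 7, … — the shift grows by one for each successive letter.
Applying it to hunter: h+5=m, u+6=a, n+7=u, t+8=b, e+9=n, r+10=b.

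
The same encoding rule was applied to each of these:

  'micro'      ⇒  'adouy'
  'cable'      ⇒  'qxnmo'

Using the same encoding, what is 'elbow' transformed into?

ianxq

The word is reversed, then every letter is shifted forward by 12.
Applying it to elbow: reverse → woble; then shift: w+12=i, o+12=a, b+12=n, l+12=x, e+12=q.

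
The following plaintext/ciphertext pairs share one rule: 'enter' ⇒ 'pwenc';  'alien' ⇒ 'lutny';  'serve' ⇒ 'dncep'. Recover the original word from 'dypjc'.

spear

Shifts by position in enter: pos 0: e→p (+11), pos 1: n→w (+9), pos 2: t→e (+11), pos 3: e→n (+9) — repeating every 2. It's a Vigenère-style cipher with numeric key [11,9]: position i shifts by key[i mod 2].
Decoding dypjc: d−11=s, y−9=p, p−11=e, j−9=a, c−11=r.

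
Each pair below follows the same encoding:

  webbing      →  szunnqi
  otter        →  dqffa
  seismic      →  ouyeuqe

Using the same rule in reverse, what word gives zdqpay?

Read the word backwards and shift each letter +12.
Reversing it on zdqpay: shift back: z−12=n, d−12=r, q−12=e, p−12=d, a−12=o, y−12=m → nredom; then reverse → modern.

modern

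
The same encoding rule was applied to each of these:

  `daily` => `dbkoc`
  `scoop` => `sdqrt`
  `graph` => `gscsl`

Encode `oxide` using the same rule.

oykgi

In daily: d→d is +0, a→b is +1, i→k is +2, l→o is +3 — the shift increases by 1 each position. Each letter shifts forward by its position index (0, 1, 2, …) — the shift grows by one for each successive letter.
Applying it to oxide: o+0=o, x+1=y, i+2=k, d+3=g, e+4=i.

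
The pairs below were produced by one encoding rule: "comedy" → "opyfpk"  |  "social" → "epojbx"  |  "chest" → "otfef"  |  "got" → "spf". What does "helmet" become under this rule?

Two shifts are in play — +1 for a/e/i/o/u, +12 for every other letter.
For helmet: h(cons)+12=t, e(vowel)+1=f, l(cons)+12=x, m(cons)+12=y, e(vowel)+1=f, t(cons)+12=f.

tfxyff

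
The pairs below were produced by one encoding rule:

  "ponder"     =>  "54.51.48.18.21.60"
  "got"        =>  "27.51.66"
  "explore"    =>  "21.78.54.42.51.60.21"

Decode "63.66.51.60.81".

story

With a=1..z=26, the number is 3·pos + 6.
Reversing it on 63.66.51.60.81: 63→(63−6)÷3=19=s, 66→(66−6)÷3=20=t, 51→(51−6)÷3=15=o, 60→(60−6)÷3=18=r, 81→(81−6)÷3=25=y.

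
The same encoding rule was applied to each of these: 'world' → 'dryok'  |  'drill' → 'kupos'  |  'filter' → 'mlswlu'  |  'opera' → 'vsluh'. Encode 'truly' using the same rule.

A repeating key of period 2 is used — shifts +7, +3 over and over.
On truly: t+7=a, r+3=u, u+7=b, l+3=o, y+7=f.

aubof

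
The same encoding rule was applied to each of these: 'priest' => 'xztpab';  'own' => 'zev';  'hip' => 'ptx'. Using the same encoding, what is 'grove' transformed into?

ozzdp

The shift depends on letter class: consonant p→x is +8, but vowel i→t is +11. The rule splits by letter class: vowels +11, consonants +8.
Applying it to grove: g(cons)+8=o, r(cons)+8=z, o(vowel)+11=z, v(cons)+8=d, e(vowel)+11=p.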